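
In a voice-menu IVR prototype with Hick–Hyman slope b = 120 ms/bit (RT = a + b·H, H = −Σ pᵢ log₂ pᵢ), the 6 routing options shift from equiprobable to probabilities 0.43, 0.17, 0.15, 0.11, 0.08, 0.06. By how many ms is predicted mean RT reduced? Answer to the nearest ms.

Equiprobable entropy H₀ = log₂ 6 = 2.5850 bits.
Skewed entropy H = −Σ pᵢ log₂ pᵢ = 2.2540 bits.
ΔRT = b·(H₀ − H) = 120 × 0.3309 = 39.71 ms.

40 ms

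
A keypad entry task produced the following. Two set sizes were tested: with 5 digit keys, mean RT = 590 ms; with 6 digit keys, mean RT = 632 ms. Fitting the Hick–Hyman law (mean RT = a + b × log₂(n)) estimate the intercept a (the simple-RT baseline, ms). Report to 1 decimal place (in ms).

Slope: b = (632 − 590) / (log₂ 6 − log₂ 5) = 42/0.2630 = 159.675 ms/bit.
a = RT₁ − b·log₂ n₁ = 590 − 159.675 × 2.3219 = 219.246 ms.

219.2 ms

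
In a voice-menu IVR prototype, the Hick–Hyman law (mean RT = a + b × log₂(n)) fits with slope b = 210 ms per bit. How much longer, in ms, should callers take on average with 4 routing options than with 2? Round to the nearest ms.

Only the slope matters, since a is common to both: ΔRT = b·log₂(n₂/n₁).
log₂(4) − log₂(2) = log₂(4/2) = log₂(2) = 1.
ΔRT = 210 × 1.0000 = 210.000 ms.

210 ms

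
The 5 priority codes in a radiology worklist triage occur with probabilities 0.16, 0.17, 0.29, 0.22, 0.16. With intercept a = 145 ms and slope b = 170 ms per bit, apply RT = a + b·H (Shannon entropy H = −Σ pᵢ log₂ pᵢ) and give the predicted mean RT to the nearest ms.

Entropy contributions −pᵢ log₂ pᵢ: 0.4230, 0.4346, 0.5179, 0.4806, 0.4230; sum H = 2.2791 bits.
RT = a + bH = 145 + 170·2.2791 = 532.45 ms.

532 ms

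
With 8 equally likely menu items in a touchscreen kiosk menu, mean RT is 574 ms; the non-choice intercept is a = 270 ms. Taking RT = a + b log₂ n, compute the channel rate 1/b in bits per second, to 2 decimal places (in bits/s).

b = (574 − 270)/log₂ 8 = 304/3 = 101.333 ms per bit = 0.10133 s/bit; the reciprocal is 9.868 bits/s.

9.87 bits/s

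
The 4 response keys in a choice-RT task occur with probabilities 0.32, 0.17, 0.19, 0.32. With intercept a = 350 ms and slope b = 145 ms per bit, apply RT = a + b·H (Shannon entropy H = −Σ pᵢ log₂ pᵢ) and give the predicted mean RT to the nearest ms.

H = 0.32·log₂(1/0.32) + 0.17·log₂(1/0.17) + 0.19·log₂(1/0.19) + 0.32·log₂(1/0.32) = 1.9419 bits.
RT = 350 + 145 × 1.9419 = 631.57 ms.

632 ms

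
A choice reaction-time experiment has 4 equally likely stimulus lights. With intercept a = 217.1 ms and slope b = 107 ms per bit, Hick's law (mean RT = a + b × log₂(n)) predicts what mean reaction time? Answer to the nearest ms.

log₂(4) = 2 bits, so RT = 217.1 + 107 × 2 ≈ 431.100 ms.

431 ms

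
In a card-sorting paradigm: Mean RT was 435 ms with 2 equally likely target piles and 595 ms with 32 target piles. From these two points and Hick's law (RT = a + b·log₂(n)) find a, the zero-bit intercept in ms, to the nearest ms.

The slope on a log₂ axis is (595 − 435) / (5 − 1) = 40 ms/bit.
Intercept: a = 435 − 40·log₂(2) = 395.000 ms.

395 ms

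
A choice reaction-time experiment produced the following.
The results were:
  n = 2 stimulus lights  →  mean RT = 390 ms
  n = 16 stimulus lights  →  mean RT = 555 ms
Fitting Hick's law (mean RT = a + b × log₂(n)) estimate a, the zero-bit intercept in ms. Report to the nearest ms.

b = (RT₂ − RT₁)/(log₂ n₂ − log₂ n₁) = (555 − 390)/(4 − 1) = 55 ms/bit.
Intercept: a = 390 − 55·log₂(2) = 335.000 ms.

335 ms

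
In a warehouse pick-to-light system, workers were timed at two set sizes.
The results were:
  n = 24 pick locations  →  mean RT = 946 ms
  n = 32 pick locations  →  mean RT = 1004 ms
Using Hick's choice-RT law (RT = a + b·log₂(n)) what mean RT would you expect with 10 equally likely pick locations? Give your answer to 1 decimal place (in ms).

Fit slope and intercept:
  b = (1004 − 946) / (log₂ 32 − log₂ 24) = 58 / (5 − 4.5850) = 139.746 ms/bit
  a = 946 − 139.746 × 4.5850 = 305.268 ms
Then RT(10) = 305.268 + 139.746 × log₂ 10 = 305.268 + 139.746 × 3.3219 ≈ 769.495 ms.

769.5 ms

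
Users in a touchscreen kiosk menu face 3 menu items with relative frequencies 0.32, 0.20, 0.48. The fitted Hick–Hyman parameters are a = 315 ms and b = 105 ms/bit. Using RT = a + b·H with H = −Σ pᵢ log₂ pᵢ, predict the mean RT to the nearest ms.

Entropy contributions −pᵢ log₂ pᵢ: 0.5260, 0.4644, 0.5083; sum H = 1.4987 bits.
RT = a + bH = 315 + 105·1.4987 = 472.36 ms.

472 ms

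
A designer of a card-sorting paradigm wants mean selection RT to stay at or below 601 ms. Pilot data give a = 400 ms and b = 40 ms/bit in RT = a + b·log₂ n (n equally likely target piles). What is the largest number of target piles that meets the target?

Set 400 + 40·log₂ n ≤ 601 → log₂ n ≤ (601 − 400)/40 = 5.0250.
So n ≤ 2^5.0250 = 32.559; the largest integer n is 32.

32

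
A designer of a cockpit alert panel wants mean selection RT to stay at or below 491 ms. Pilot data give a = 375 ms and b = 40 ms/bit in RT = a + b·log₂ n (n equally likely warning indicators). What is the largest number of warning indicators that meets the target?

7

Information budget: (491 − 375)/40 = 2.9000 bits, so n ≤ 2^2.9000 = 7.464 → at most 7.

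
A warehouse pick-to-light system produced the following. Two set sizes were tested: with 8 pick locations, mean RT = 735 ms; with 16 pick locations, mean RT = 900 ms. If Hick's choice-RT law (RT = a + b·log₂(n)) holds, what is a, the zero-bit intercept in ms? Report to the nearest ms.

240 ms

Slope: b = (900 − 735) / (log₂ 16 − log₂ 8) = 165/1.0000 = 165 ms/bit.
Intercept: a = 735 − 165·log₂(8) = 240.000 ms.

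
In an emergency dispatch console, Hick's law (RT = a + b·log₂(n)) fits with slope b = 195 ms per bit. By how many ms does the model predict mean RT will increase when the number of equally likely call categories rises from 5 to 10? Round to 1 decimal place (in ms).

Only the slope matters, since a is common to both: ΔRT = b·log₂(n₂/n₁).
log₂(10) − log₂(5) = log₂(10/5) = log₂(2) = 1.
ΔRT = 195 × 1.0000 = 195.000 ms.

195.0 ms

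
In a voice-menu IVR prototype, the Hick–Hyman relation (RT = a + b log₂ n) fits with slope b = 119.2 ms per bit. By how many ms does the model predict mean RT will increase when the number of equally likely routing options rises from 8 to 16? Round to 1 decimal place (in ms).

The intercept a cancels: ΔRT = b·(log₂ n₂ − log₂ n₁) = b·log₂(n₂/n₁).
log₂(16) − log₂(8) = log₂(16/8) = log₂(2) = 1.
ΔRT = 119.2 × 1.0000 = 119.200 ms.

119.2 ms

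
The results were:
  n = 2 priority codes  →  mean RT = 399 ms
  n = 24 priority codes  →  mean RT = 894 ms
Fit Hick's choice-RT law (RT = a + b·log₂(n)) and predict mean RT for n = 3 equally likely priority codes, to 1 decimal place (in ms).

479.8 ms

RT is linear in log₂ n, so two points fix the line:
  b = (894 − 399) / (log₂ 24 − log₂ 2) = 495 / (4.5850 − 1) = 138.077 ms/bit
  a = 399 − 138.077 × 1 = 260.923 ms
Then RT(3) = 260.923 + 138.077 × log₂ 3 = 260.923 + 138.077 × 1.5850 ≈ 479.770 ms.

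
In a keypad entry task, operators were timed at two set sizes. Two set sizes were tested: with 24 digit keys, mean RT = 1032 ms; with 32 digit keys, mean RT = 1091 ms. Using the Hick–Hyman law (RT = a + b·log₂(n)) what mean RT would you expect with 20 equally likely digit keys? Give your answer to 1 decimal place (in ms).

RT is linear in log₂ n, so two points fix the line:
  b = (1091 − 1032) / (log₂ 32 − log₂ 24) = 59 / (5 − 4.5850) = 142.156 ms/bit
  a = 1032 − 142.156 × 4.5850 = 380.221 ms
Then RT(20) = 380.221 + 142.156 × log₂ 20 = 380.221 + 142.156 × 4.3219 ≈ 994.608 ms.

994.6 ms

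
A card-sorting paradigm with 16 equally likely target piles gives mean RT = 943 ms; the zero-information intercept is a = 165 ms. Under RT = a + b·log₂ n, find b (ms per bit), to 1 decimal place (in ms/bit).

16 alternatives carry log₂ 16 = 4 bits; the choice cost is 943 − 165 = 778 ms, so b = 778/4 = 194.500 ms/bit.

194.5 ms/bit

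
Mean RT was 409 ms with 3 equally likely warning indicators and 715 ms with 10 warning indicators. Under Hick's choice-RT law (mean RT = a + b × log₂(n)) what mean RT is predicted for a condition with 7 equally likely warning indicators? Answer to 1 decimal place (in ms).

RT is linear in log₂ n, so two points fix the line:
  b = (715 − 409) / (log₂ 10 − log₂ 3) = 306 / (3.3219 − 1.5850) = 176.169 ms/bit
  a = 409 − 176.169 × 1.5850 = 129.778 ms
Then RT(7) = 129.778 + 176.169 × log₂ 7 = 129.778 + 176.169 × 2.8074 ≈ 624.348 ms.

624.3 ms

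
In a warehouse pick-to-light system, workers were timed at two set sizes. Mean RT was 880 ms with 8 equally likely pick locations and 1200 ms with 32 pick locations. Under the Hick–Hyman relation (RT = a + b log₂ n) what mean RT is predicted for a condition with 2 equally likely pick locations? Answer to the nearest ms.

560 ms

Fit slope and intercept:
  b = (1200 − 880) / (log₂ 32 − log₂ 8) = 320 / (5 − 3) = 160 ms/bit
  a = 880 − 160 × 3 = 400 ms
Then RT(2) = 400 + 160 × log₂ 2 = 400 + 160 × 1 ≈ 560.000 ms.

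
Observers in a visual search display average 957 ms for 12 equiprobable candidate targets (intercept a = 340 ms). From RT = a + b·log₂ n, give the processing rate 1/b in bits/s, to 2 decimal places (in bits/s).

Choice component = 957 − 340 = 617 ms over log₂(12) = 3.5850 bits.
b = 617 / 3.5850 = 172.108 ms/bit, so 1/b = 5.810 bits/s.

5.81 bits/s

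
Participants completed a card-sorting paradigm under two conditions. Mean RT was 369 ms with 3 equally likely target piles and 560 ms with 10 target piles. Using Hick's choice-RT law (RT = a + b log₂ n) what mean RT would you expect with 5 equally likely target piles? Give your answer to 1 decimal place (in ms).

450.0 ms

Fit slope and intercept:
  b = (560 − 369) / (log₂ 10 − log₂ 3) = 191 / (3.3219 − 1.5850) = 109.962 ms/bit
  a = 369 − 109.962 × 1.5850 = 194.715 ms
Then RT(5) = 194.715 + 109.962 × log₂ 5 = 194.715 + 109.962 × 2.3219 ≈ 450.038 ms.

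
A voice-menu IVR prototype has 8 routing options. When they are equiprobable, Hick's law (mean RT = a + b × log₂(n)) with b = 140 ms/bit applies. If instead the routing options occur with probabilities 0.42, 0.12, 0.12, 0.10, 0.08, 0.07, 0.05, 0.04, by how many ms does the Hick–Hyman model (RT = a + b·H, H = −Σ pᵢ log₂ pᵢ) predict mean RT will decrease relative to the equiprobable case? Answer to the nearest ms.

62 ms

The RT saving is b·ΔH. Equiprobable H₀ = log₂(8) = 3.0000 bits; with the given probabilities H = 2.5539 bits.
b·(H₀ − H) = 140 × (3.0000 − 2.5539) = 62.46 ms.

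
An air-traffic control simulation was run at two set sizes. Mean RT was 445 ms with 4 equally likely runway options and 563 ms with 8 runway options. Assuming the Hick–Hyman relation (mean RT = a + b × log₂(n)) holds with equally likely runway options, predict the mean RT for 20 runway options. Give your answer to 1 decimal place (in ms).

With log₂ n on the abscissa the relation is linear; from the two conditions:
  b = (563 − 445) / (log₂ 8 − log₂ 4) = 118 / (3 − 2) = 118.000 ms/bit
  a = 445 − 118.000 × 2 = 209.000 ms
Then RT(20) = 209.000 + 118.000 × log₂ 20 = 209.000 + 118.000 × 4.3219 ≈ 718.988 ms.

719.0 ms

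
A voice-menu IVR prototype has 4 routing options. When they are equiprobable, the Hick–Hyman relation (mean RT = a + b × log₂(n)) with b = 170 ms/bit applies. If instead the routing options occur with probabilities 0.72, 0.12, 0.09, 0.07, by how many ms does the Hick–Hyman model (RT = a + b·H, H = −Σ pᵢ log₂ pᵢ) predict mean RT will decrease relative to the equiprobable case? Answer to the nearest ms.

Equiprobable entropy H₀ = log₂ 4 = 2.0000 bits.
Skewed entropy H = −Σ pᵢ log₂ pᵢ = 1.2895 bits.
ΔRT = b·(H₀ − H) = 170 × 0.7105 = 120.78 ms.

121 ms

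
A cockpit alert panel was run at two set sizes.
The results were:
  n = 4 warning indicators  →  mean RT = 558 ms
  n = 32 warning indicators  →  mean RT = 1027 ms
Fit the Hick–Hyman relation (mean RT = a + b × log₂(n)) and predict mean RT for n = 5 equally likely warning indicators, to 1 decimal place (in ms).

Solve the two-equation system in a and b:
  b = (1027 − 558) / (log₂ 32 − log₂ 4) = 469 / (5 − 2) = 156.333 ms/bit
  a = 558 − 156.333 × 2 = 245.333 ms
Then RT(5) = 245.333 + 156.333 × log₂ 5 = 245.333 + 156.333 × 2.3219 ≈ 608.328 ms.

608.3 ms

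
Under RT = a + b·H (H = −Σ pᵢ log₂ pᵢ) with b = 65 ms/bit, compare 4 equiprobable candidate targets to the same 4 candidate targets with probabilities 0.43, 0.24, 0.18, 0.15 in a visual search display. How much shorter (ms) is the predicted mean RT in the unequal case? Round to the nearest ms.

8 ms

Equiprobable entropy H₀ = log₂ 4 = 2.0000 bits.
Skewed entropy H = −Σ pᵢ log₂ pᵢ = 1.8736 bits.
ΔRT = b·(H₀ − H) = 65 × 0.1264 = 8.22 ms.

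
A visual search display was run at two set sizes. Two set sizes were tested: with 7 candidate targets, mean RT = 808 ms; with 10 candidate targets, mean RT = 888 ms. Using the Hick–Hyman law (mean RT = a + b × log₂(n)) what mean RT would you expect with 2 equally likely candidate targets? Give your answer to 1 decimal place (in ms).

RT is linear in log₂ n, so two points fix the line:
  b = (888 − 808) / (log₂ 10 − log₂ 7) = 80 / (3.3219 − 2.8074) = 155.469 ms/bit
  a = 808 − 155.469 × 2.8074 = 371.544 ms
Then RT(2) = 371.544 + 155.469 × log₂ 2 = 371.544 + 155.469 × 1 ≈ 527.013 ms.

527.0 ms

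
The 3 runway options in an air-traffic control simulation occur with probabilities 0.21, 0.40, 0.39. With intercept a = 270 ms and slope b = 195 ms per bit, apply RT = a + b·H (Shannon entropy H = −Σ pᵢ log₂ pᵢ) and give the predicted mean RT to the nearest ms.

Entropy contributions −pᵢ log₂ pᵢ: 0.4728, 0.5288, 0.5298; sum H = 1.5314 bits.
RT = a + bH = 270 + 195·1.5314 = 568.62 ms.

569 ms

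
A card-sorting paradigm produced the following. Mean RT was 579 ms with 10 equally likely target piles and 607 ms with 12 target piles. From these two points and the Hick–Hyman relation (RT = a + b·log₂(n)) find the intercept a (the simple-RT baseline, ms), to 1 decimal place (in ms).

225.4 ms

b = (RT₂ − RT₁)/(log₂ n₂ − log₂ n₁) = (607 − 579)/(3.5850 − 3.3219) = 106.450 ms/bit.
a = RT₁ − b·log₂ n₁ = 579 − 106.450 × 3.3219 = 225.381 ms.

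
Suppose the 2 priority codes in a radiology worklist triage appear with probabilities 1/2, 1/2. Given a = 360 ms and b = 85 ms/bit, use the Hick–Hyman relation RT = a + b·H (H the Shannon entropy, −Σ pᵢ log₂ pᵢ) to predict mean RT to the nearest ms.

445 ms

Each term −pᵢ log₂ pᵢ: 0.5·1 + 0.5·1; summed, H = 1.000 bits.
Mean RT = a + bH = 360 + 85·1.000 = 445.00 ms.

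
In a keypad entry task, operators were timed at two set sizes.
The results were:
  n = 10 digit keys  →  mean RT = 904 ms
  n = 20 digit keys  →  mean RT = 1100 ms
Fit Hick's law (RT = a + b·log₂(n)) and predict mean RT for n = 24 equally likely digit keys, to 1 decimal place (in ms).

1151.6 ms

Solve the two-equation system in a and b:
  b = (1100 − 904) / (log₂ 20 − log₂ 10) = 196 / (4.3219 − 3.3219) = 196.000 ms/bit
  a = 904 − 196.000 × 3.3219 = 252.902 ms
Then RT(24) = 252.902 + 196.000 × log₂ 24 = 252.902 + 196.000 × 4.5850 ≈ 1151.555 ms.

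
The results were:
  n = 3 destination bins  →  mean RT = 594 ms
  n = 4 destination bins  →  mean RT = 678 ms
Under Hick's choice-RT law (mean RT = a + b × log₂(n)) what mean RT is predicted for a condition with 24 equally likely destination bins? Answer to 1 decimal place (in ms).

With log₂ n on the abscissa the relation is linear; from the two conditions:
  b = (678 − 594) / (log₂ 4 − log₂ 3) = 84 / (2 − 1.5850) = 202.391 ms/bit
  a = 594 − 202.391 × 1.5850 = 273.217 ms
Then RT(24) = 273.217 + 202.391 × log₂ 24 = 273.217 + 202.391 × 4.5850 ≈ 1201.174 ms.

1201.2 ms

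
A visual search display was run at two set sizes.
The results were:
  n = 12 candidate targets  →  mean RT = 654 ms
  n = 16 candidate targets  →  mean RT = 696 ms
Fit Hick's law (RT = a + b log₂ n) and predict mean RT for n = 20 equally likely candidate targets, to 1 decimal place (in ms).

Solve the two-equation system in a and b:
  b = (696 − 654) / (log₂ 16 − log₂ 12) = 42 / (4 − 3.5850) = 101.196 ms/bit
  a = 654 − 101.196 × 3.5850 = 291.217 ms
Then RT(20) = 291.217 + 101.196 × log₂ 20 = 291.217 + 101.196 × 4.3219 ≈ 728.578 ms.

728.6 ms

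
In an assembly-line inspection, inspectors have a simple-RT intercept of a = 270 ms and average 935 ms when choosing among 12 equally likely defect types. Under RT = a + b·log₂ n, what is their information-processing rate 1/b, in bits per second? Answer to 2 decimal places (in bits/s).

5.39 bits/s

b = (935 − 270)/log₂ 12 = 665/3.5850 = 185.497 ms per bit = 0.18550 s/bit; the reciprocal is 5.391 bits/s.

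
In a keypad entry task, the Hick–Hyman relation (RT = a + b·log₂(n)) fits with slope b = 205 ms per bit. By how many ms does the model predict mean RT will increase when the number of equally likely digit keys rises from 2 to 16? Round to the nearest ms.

615 ms

Only the slope matters, since a is common to both: ΔRT = b·log₂(n₂/n₁).
log₂(16) − log₂(2) = log₂(16/2) = log₂(8) = 3.
ΔRT = 205 × 3.0000 = 615.000 ms.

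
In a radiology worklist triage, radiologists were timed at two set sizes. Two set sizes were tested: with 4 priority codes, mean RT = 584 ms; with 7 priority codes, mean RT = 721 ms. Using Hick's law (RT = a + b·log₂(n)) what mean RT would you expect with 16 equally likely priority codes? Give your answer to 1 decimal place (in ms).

923.4 ms

Solve the two-equation system in a and b:
  b = (721 − 584) / (log₂ 7 − log₂ 4) = 137 / (2.8074 − 2) = 169.690 ms/bit
  a = 584 − 169.690 × 2 = 244.620 ms
Then RT(16) = 244.620 + 169.690 × log₂ 16 = 244.620 + 169.690 × 4 ≈ 923.380 ms.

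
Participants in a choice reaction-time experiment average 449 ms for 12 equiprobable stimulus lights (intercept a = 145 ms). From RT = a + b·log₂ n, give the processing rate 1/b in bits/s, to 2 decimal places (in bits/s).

b = (449 − 145)/log₂ 12 = 304/3.5850 = 84.799 ms per bit = 0.08480 s/bit; the reciprocal is 11.793 bits/s.

11.79 bits/s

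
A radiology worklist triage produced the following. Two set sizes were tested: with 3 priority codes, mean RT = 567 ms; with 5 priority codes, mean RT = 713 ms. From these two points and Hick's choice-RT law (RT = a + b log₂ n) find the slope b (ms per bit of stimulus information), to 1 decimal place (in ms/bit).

198.1 ms/bit

b = (RT₂ − RT₁)/(log₂ n₂ − log₂ n₁) = (713 − 567)/(2.3219 − 1.5850) = 198.110 ms/bit.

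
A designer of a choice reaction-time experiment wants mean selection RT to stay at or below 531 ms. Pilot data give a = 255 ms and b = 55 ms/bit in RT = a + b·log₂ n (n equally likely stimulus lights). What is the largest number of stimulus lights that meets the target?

32

55·log₂ n ≤ 531 − 255 = 276, giving log₂ n ≤ 5.0182 and n ≤ 32.406. The largest whole number is 32.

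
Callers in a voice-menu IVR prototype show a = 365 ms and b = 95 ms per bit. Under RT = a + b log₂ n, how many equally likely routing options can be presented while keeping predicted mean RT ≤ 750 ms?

Set 365 + 95·log₂ n ≤ 750 → log₂ n ≤ (750 − 365)/95 = 4.0526.
So n ≤ 2^4.0526 = 16.594; the largest integer n is 16.

16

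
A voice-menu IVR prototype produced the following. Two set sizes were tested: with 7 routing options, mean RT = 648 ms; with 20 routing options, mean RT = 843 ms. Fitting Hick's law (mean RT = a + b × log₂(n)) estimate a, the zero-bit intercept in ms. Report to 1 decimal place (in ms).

286.6 ms

Slope: b = (843 − 648) / (log₂ 20 − log₂ 7) = 195/1.5146 = 128.749 ms/bit.
Intercept: a = 648 − 128.749·log₂(7) = 286.555 ms.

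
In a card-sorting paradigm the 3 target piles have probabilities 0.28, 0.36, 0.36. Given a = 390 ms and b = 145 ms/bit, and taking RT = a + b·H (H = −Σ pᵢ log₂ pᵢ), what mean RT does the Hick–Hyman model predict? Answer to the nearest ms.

Entropy contributions −pᵢ log₂ pᵢ: 0.5142, 0.5306, 0.5306; sum H = 1.5755 bits.
RT = a + bH = 390 + 145·1.5755 = 618.44 ms.

618 ms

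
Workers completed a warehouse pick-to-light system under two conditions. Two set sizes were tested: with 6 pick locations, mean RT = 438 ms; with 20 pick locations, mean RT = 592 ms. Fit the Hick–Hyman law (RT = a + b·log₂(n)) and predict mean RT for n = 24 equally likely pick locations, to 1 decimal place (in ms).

615.3 ms

RT is linear in log₂ n, so two points fix the line:
  b = (592 − 438) / (log₂ 20 − log₂ 6) = 154 / (4.3219 − 2.5850) = 88.660 ms/bit
  a = 438 − 88.660 × 2.5850 = 208.816 ms
Then RT(24) = 208.816 + 88.660 × log₂ 24 = 208.816 + 88.660 × 4.5850 ≈ 615.321 ms.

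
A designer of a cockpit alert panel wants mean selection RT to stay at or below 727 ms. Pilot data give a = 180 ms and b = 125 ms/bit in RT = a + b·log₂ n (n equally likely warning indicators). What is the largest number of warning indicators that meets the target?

20

Set 180 + 125·log₂ n ≤ 727 → log₂ n ≤ (727 − 180)/125 = 4.3760.
So n ≤ 2^4.3760 = 20.764; the largest integer n is 20.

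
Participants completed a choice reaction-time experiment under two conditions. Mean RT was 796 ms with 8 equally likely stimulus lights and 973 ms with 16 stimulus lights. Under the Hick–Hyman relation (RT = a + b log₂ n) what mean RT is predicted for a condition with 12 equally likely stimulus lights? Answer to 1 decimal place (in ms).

899.5 ms

Solve the two-equation system in a and b:
  b = (973 − 796) / (log₂ 16 − log₂ 8) = 177 / (4 − 3) = 177.000 ms/bit
  a = 796 − 177.000 × 3 = 265.000 ms
Then RT(12) = 265.000 + 177.000 × log₂ 12 = 265.000 + 177.000 × 3.5850 ≈ 899.538 ms.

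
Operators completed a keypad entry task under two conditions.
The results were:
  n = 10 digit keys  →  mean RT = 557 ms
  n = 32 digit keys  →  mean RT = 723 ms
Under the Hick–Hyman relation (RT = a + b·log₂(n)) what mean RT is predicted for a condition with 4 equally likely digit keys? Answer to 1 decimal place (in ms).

Fit slope and intercept:
  b = (723 − 557) / (log₂ 32 − log₂ 10) = 166 / (5 − 3.3219) = 98.923 ms/bit
  a = 557 − 98.923 × 3.3219 = 228.385 ms
Then RT(4) = 228.385 + 98.923 × log₂ 4 = 228.385 + 98.923 × 2 ≈ 426.231 ms.

426.2 ms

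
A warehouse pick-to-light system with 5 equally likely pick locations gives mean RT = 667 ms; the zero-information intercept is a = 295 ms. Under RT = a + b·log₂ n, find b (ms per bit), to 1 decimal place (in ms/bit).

log₂(5) = 2.3219 bits.
b = (RT − a)/log₂ n = (667 − 295) / 2.3219 = 160.212 ms/bit.

160.2 ms/bit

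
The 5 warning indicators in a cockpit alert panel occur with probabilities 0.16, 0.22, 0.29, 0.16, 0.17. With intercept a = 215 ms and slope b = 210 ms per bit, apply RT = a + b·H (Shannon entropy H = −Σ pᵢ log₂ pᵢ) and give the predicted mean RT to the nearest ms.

694 ms

Entropy contributions −pᵢ log₂ pᵢ: 0.4230, 0.4806, 0.5179, 0.4230, 0.4346; sum H = 2.2791 bits.
RT = a + bH = 215 + 210·2.2791 = 693.61 ms.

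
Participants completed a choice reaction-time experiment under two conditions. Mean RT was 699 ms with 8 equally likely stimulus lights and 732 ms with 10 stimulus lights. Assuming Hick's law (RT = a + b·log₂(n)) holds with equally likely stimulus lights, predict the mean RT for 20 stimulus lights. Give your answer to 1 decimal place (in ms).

834.5 ms

RT is linear in log₂ n, so two points fix the line:
  b = (732 − 699) / (log₂ 10 − log₂ 8) = 33 / (3.3219 − 3) = 102.507 ms/bit
  a = 699 − 102.507 × 3 = 391.478 ms
Then RT(20) = 391.478 + 102.507 × log₂ 20 = 391.478 + 102.507 × 4.3219 ≈ 834.507 ms.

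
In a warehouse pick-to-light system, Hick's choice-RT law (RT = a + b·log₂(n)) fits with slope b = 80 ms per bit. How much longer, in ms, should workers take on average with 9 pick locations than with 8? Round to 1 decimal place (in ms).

13.6 ms

ΔRT = (a + b log₂ n₂) − (a + b log₂ n₁) = b·(log₂ n₂ − log₂ n₁).
log₂(9) − log₂(8) = 3.1699 − 3 = 0.1699.
ΔRT = 80 × 0.1699 = 13.594 ms.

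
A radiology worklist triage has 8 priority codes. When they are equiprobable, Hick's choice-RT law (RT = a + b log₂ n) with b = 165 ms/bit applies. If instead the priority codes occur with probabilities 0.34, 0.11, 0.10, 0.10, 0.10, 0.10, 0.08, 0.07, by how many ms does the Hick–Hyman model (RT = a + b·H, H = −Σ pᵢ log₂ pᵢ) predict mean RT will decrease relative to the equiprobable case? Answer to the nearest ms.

38 ms

The RT saving is b·ΔH. Equiprobable H₀ = log₂(8) = 3.0000 bits; with the given probabilities H = 2.7683 bits.
b·(H₀ − H) = 165 × (3.0000 − 2.7683) = 38.23 ms.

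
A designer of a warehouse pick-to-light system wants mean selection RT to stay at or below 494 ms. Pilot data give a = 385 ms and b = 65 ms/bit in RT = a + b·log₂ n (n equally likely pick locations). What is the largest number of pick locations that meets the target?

3

Set 385 + 65·log₂ n ≤ 494 → log₂ n ≤ (494 − 385)/65 = 1.6769.
So n ≤ 2^1.6769 = 3.197; the largest integer n is 3.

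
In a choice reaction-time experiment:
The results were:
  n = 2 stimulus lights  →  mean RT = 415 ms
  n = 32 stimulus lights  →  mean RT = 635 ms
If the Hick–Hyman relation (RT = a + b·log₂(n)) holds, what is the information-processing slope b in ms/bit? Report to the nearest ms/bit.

The slope on a log₂ axis is (635 − 415) / (5 − 1) = 55 ms/bit.

55 ms/bit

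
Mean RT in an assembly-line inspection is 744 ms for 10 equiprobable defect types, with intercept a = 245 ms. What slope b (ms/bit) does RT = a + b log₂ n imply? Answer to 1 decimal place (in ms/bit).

150.2 ms/bit

10 alternatives carry log₂ 10 = 3.3219 bits; the choice cost is 744 − 245 = 499 ms, so b = 499/3.3219 = 150.214 ms/bit.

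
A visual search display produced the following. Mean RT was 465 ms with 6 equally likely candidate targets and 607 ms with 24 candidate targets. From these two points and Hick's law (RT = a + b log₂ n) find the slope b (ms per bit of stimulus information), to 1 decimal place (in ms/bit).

71.0 ms/bit

b = (RT₂ − RT₁)/(log₂ n₂ − log₂ n₁) = (607 − 465)/(4.5850 − 2.5850) = 71.000 ms/bit.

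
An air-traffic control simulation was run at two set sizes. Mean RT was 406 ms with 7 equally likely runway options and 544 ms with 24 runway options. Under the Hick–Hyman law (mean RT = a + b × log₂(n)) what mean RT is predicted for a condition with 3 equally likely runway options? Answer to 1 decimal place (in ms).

311.1 ms

With log₂ n on the abscissa the relation is linear; from the two conditions:
  b = (544 − 406) / (log₂ 24 − log₂ 7) = 138 / (4.5850 − 2.8074) = 77.632 ms/bit
  a = 406 − 77.632 × 2.8074 = 188.058 ms
Then RT(3) = 188.058 + 77.632 × log₂ 3 = 188.058 + 77.632 × 1.5850 ≈ 311.103 ms.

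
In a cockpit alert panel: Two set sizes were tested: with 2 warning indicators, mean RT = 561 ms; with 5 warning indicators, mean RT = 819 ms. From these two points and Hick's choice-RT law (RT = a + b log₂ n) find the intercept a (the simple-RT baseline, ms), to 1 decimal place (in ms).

Slope: b = (819 − 561) / (log₂ 5 − log₂ 2) = 258/1.3219 = 195.169 ms/bit.
a = RT₁ − b·log₂ n₁ = 561 − 195.169 × 1 = 365.831 ms.

365.8 ms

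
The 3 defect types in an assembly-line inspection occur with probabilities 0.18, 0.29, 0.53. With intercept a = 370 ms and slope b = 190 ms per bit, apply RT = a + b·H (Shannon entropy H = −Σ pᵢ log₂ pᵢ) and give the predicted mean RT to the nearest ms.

645 ms

Entropy contributions −pᵢ log₂ pᵢ: 0.4453, 0.5179, 0.4854; sum H = 1.4487 bits.
RT = a + bH = 370 + 190·1.4487 = 645.24 ms.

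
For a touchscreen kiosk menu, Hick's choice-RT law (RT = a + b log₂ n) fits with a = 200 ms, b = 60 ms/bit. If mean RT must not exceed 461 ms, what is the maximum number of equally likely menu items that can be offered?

20

Set 200 + 60·log₂ n ≤ 461 → log₂ n ≤ (461 − 200)/60 = 4.3500.
So n ≤ 2^4.3500 = 20.393; the largest integer n is 20.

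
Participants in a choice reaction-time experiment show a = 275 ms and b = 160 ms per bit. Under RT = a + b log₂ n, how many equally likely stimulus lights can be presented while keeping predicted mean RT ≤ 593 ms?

3

Information budget: (593 − 275)/160 = 1.9875 bits, so n ≤ 2^1.9875 = 3.965 → at most 3.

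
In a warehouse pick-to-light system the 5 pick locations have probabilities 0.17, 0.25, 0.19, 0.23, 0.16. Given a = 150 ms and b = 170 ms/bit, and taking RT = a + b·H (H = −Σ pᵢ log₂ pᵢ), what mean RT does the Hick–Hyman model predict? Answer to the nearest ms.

541 ms

H = 0.17·log₂(1/0.17) + 0.25·log₂(1/0.25) + 0.19·log₂(1/0.19) + 0.23·log₂(1/0.23) + 0.16·log₂(1/0.16) = 2.3005 bits.
RT = 150 + 170 × 2.3005 = 541.08 ms.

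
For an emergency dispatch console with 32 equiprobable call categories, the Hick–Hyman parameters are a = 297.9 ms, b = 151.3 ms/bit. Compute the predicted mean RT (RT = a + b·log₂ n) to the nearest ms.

log₂(32) = 5 bits, so RT = 297.9 + 151.3 × 5 ≈ 1054.400 ms.

1054 ms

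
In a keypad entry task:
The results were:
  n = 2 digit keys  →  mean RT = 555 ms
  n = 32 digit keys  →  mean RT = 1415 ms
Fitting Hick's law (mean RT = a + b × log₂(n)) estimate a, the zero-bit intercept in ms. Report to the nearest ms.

The slope on a log₂ axis is (1415 − 555) / (5 − 1) = 215 ms/bit.
a = RT₁ − b·log₂ n₁ = 555 − 215 × 1 = 340.000 ms.

340 ms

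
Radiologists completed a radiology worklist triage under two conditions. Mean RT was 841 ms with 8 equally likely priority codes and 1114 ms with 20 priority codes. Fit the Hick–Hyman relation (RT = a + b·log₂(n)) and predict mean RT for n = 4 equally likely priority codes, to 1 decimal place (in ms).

RT is linear in log₂ n, so two points fix the line:
  b = (1114 − 841) / (log₂ 20 − log₂ 8) = 273 / (4.3219 − 3) = 206.517 ms/bit
  a = 841 − 206.517 × 3 = 221.450 ms
Then RT(4) = 221.450 + 206.517 × log₂ 4 = 221.450 + 206.517 × 2 ≈ 634.483 ms.

634.5 ms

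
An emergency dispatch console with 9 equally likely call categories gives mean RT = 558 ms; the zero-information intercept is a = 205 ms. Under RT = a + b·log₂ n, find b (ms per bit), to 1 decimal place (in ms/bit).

111.4 ms/bit

b = (558 − 205) / log₂(9) = 353 / 3.1699 = 111.359 ms/bit.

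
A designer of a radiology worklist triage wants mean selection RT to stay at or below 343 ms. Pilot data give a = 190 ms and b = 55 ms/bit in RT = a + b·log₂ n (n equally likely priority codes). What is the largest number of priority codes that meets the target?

Set 190 + 55·log₂ n ≤ 343 → log₂ n ≤ (343 − 190)/55 = 2.7818.
So n ≤ 2^2.7818 = 6.877; the largest integer n is 6.

6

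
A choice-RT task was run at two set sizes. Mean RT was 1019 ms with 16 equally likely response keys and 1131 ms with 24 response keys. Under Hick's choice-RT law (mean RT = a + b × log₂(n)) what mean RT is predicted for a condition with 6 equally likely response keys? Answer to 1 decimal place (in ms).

748.1 ms

Solve the two-equation system in a and b:
  b = (1131 − 1019) / (log₂ 24 − log₂ 16) = 112 / (4.5850 − 4) = 191.465 ms/bit
  a = 1019 − 191.465 × 4 = 253.139 ms
Then RT(6) = 253.139 + 191.465 × log₂ 6 = 253.139 + 191.465 × 2.5850 ≈ 748.069 ms.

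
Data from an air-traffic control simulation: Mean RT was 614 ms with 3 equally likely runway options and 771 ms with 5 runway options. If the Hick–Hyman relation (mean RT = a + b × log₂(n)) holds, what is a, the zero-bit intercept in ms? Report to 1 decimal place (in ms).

The slope on a log₂ axis is (771 − 614) / (2.3219 − 1.5850) = 213.036 ms/bit.
a = RT₁ − b·log₂ n₁ = 614 − 213.036 × 1.5850 = 276.346 ms.

276.3 ms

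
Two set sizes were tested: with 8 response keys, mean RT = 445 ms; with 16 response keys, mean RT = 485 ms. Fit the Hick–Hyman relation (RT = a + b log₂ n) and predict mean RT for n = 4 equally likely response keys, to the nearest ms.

Solve the two-equation system in a and b:
  b = (485 − 445) / (log₂ 16 − log₂ 8) = 40 / (4 − 3) = 40 ms/bit
  a = 445 − 40 × 3 = 325 ms
Then RT(4) = 325 + 40 × log₂ 4 = 325 + 40 × 2 ≈ 405.000 ms.

405 ms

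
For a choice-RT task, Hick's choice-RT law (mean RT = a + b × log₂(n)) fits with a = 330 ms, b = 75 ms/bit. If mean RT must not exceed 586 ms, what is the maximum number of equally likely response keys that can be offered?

10

Information budget: (586 − 330)/75 = 3.4133 bits, so n ≤ 2^3.4133 = 10.654 → at most 10.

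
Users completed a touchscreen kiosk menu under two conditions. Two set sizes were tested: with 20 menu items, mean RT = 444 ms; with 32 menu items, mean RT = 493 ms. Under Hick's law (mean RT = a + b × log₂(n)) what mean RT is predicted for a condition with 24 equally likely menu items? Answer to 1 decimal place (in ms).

463.0 ms

RT is linear in log₂ n, so two points fix the line:
  b = (493 − 444) / (log₂ 32 − log₂ 20) = 49 / (5 − 4.3219) = 72.264 ms/bit
  a = 444 − 72.264 × 4.3219 = 131.681 ms
Then RT(24) = 131.681 + 72.264 × log₂ 24 = 131.681 + 72.264 × 4.5850 ≈ 463.008 ms.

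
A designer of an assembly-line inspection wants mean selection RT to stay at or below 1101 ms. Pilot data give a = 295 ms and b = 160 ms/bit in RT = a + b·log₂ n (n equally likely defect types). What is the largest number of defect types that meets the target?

32

160·log₂ n ≤ 1101 − 295 = 806, giving log₂ n ≤ 5.0375 and n ≤ 32.843. The largest whole number is 32.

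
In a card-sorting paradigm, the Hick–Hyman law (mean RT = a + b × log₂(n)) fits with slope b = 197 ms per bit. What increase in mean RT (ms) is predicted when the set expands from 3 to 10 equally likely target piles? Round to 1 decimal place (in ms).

342.2 ms

The intercept a cancels: ΔRT = b·(log₂ n₂ − log₂ n₁) = b·log₂(n₂/n₁).
log₂(10) − log₂(3) = 3.3219 − 1.5850 = 1.7370.
ΔRT = 197 × 1.7370 = 342.182 ms.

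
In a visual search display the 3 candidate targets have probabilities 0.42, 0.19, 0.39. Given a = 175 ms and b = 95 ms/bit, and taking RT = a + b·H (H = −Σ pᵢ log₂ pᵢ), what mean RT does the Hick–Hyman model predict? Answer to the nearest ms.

319 ms

H = 0.42·log₂(1/0.42) + 0.19·log₂(1/0.19) + 0.39·log₂(1/0.39) = 1.5107 bits.
RT = 175 + 95 × 1.5107 = 318.51 ms.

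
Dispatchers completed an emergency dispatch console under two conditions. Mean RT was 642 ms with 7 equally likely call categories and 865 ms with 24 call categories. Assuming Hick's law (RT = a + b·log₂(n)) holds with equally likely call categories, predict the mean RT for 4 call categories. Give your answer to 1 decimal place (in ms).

540.7 ms

Fit slope and intercept:
  b = (865 − 642) / (log₂ 24 − log₂ 7) = 223 / (4.5850 − 2.8074) = 125.450 ms/bit
  a = 642 − 125.450 × 2.8074 = 289.819 ms
Then RT(4) = 289.819 + 125.450 × log₂ 4 = 289.819 + 125.450 × 2 ≈ 540.718 ms.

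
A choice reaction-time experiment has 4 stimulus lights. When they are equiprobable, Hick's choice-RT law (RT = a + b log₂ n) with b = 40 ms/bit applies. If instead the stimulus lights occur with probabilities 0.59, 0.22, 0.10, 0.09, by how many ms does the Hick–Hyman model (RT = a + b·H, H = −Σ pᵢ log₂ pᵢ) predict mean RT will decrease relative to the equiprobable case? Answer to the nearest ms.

17 ms

The RT saving is b·ΔH. Equiprobable H₀ = log₂(4) = 2.0000 bits; with the given probabilities H = 1.5745 bits.
b·(H₀ − H) = 40 × (2.0000 − 1.5745) = 17.02 ms.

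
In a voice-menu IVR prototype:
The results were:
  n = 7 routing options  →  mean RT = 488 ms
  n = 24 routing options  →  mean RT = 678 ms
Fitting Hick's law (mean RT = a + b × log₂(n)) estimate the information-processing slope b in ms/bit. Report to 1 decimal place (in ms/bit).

The slope on a log₂ axis is (678 − 488) / (4.5850 − 2.8074) = 106.885 ms/bit.

106.9 ms/bit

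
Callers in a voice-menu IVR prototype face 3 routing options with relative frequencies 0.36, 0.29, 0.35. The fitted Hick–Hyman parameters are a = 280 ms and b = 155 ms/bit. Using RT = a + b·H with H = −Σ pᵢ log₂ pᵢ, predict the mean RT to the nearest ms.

525 ms

Entropy contributions −pᵢ log₂ pᵢ: 0.5306, 0.5179, 0.5301; sum H = 1.5786 bits.
RT = a + bH = 280 + 155·1.5786 = 524.69 ms.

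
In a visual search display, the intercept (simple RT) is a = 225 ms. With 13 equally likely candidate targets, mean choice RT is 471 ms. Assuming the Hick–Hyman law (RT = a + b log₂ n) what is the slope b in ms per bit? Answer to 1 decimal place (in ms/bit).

66.5 ms/bit

log₂(13) = 3.7004 bits.
b = (RT − a)/log₂ n = (471 − 225) / 3.7004 = 66.479 ms/bit.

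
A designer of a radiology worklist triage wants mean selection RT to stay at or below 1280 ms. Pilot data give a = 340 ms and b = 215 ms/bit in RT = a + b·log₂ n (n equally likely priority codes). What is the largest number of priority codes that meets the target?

20

Set 340 + 215·log₂ n ≤ 1280 → log₂ n ≤ (1280 − 340)/215 = 4.3721.
So n ≤ 2^4.3721 = 20.708; the largest integer n is 20.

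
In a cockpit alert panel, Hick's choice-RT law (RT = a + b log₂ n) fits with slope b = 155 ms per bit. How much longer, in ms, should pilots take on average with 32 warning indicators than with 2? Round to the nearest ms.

620 ms

Only the slope matters, since a is common to both: ΔRT = b·log₂(n₂/n₁).
log₂(32) − log₂(2) = log₂(32/2) = log₂(16) = 4.
ΔRT = 155 × 4.0000 = 620.000 ms.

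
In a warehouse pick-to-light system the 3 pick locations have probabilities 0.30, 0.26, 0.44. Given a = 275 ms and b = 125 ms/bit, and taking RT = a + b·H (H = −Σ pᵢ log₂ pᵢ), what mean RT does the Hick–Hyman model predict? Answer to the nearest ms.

Entropy contributions −pᵢ log₂ pᵢ: 0.5211, 0.5053, 0.5211; sum H = 1.5475 bits.
RT = a + bH = 275 + 125·1.5475 = 468.44 ms.

468 ms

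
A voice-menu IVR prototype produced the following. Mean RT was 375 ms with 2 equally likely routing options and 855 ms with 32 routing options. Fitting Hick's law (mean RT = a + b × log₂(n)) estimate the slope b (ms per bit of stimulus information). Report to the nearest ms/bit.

Slope: b = (855 − 375) / (log₂ 32 − log₂ 2) = 480/4.0000 = 120 ms/bit.

120 ms/bit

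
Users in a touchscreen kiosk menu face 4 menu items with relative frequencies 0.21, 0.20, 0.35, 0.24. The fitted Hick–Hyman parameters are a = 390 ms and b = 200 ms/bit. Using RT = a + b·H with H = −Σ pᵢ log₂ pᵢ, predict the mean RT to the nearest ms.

Entropy contributions −pᵢ log₂ pᵢ: 0.4728, 0.4644, 0.5301, 0.4941; sum H = 1.9614 bits.
RT = a + bH = 390 + 200·1.9614 = 782.29 ms.

782 ms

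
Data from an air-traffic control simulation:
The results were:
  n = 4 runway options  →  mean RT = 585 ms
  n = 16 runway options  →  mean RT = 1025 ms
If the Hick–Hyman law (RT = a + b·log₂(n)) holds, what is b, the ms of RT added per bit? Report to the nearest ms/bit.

220 ms/bit

b = (RT₂ − RT₁)/(log₂ n₂ − log₂ n₁) = (1025 − 585)/(4 − 2) = 220 ms/bit.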